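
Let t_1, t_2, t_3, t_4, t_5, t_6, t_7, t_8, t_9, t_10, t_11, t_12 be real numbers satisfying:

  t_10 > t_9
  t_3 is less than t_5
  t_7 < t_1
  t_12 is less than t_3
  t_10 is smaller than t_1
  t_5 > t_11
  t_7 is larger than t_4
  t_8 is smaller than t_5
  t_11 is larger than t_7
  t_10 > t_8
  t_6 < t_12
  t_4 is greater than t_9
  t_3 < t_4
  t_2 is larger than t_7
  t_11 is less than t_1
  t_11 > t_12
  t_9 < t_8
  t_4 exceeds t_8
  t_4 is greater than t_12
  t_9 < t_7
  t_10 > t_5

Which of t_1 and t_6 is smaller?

The relevant relations are t_6 < t_12; t_12 < t_3; t_3 < t_4; t_4 < t_7; t_7 < t_11; t_11 < t_5; t_5 < t_10; t_10 < t_1.
Together: t_6 < t_12 < t_3 < t_4 < t_7 < t_11 < t_5 < t_10 < t_1.
So t_6 < t_1; t_6 is the smaller of the two.

t_6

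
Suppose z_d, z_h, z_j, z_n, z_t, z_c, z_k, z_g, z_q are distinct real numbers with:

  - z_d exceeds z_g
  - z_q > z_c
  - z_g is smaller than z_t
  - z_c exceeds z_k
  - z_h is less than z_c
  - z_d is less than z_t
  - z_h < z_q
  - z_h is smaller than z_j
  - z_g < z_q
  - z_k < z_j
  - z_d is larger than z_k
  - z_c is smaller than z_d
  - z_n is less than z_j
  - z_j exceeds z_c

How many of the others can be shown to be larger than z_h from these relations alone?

The elements the relations force above z_h are z_c, z_q, z_d, z_t, z_j — no chain reaches any other.
That is 5.

5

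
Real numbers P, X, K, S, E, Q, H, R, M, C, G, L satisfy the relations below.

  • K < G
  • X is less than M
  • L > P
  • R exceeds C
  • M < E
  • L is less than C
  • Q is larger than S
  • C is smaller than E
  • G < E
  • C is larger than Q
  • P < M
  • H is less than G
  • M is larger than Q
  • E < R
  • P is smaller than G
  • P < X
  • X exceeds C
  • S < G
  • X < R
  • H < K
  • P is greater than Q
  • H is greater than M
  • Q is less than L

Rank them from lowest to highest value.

Each adjacent pair is fixed by a given relation: S < Q; Q < P; P < L; L < C; C < X; X < M; M < H; H < K; K < G; G < E; E < R. Chaining them end to end gives the full order.

S < Q < P < L < C < X < M < H < K < G < E < R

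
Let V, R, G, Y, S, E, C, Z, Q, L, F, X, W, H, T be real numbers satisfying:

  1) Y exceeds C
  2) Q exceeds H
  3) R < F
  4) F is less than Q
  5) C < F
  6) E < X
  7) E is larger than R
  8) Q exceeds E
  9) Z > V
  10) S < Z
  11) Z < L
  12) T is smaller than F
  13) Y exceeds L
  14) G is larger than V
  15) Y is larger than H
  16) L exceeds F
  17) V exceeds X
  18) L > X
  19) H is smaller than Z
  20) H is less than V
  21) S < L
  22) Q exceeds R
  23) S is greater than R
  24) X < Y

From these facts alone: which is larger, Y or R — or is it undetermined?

R < E and E < X give R < X.
Then X < V extends the chain to V.
With V < Z: R < E < X < V < Z.
With Z < L: R < E < X < V < Z < L.
With L < Y: R < E < X < V < Z < L < Y.
So Y is larger.

Y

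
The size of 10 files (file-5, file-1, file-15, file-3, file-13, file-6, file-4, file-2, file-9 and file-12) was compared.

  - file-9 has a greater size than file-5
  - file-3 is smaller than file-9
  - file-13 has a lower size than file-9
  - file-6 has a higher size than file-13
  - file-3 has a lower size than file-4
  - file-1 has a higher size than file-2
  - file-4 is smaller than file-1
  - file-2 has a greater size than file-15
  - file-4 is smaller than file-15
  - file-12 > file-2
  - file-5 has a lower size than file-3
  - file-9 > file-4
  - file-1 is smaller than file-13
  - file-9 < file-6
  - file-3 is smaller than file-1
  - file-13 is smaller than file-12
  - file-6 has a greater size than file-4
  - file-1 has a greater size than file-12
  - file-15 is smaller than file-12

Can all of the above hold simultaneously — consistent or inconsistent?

We have file-13 < file-12 stated directly, yet also file-12 < file-1 < file-13 by chaining the others — so file-12 < file-13. Contradiction.

inconsistent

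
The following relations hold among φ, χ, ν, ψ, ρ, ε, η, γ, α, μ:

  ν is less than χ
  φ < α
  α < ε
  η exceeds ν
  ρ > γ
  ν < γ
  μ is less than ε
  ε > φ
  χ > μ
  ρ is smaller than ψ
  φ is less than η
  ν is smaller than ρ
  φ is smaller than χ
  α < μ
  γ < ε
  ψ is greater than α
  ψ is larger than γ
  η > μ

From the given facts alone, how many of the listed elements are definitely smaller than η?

4

The elements the relations force below η are φ, α, μ, ν — no chain reaches any other.
That is 4.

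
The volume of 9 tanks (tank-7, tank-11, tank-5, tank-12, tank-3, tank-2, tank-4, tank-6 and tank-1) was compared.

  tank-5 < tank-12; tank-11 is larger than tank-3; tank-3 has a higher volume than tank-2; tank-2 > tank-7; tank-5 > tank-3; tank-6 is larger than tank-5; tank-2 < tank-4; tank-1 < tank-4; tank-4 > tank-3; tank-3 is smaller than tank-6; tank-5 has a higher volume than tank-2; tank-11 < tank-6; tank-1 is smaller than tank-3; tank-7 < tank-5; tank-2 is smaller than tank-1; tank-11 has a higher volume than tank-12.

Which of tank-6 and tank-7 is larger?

tank-7 < tank-2 and tank-2 < tank-1 give tank-7 < tank-1.
With tank-1 < tank-3: tank-7 < tank-2 < tank-1 < tank-3.
Then tank-3 < tank-5 extends the chain to tank-5.
Then tank-5 < tank-12 extends the chain to tank-12.
Then tank-12 < tank-11 extends the chain to tank-11.
Then tank-11 < tank-6 extends the chain to tank-6.
So tank-7 < tank-6; tank-6 is the larger of the two.

tank-6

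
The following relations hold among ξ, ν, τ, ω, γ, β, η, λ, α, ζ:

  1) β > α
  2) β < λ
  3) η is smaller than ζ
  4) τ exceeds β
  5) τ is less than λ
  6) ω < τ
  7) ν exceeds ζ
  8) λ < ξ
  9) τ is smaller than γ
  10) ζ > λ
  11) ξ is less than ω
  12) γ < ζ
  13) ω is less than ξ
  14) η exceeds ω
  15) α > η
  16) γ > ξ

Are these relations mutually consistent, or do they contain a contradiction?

inconsistent

Chaining the given relations yields ω < η < α < β < τ < λ < ξ, so ω < ξ. But one relation states ξ < ω. These cannot both hold.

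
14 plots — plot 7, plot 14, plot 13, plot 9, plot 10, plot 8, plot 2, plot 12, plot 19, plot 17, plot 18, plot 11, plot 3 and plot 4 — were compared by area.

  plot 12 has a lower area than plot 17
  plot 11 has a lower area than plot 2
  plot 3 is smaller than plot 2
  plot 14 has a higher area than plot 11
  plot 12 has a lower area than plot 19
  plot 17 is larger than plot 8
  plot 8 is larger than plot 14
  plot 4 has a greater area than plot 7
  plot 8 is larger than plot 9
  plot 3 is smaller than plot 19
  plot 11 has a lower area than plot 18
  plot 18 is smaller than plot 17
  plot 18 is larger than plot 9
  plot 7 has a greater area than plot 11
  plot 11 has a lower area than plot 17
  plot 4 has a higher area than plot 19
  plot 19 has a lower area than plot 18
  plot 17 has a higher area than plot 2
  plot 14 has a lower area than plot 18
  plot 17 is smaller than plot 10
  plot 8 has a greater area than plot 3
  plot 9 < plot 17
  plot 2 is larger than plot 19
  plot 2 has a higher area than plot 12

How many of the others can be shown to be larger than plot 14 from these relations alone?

Directly above plot 14: plot 18, plot 8.
One step further: plot 17 (3 so far).
One step further: plot 10 (4 so far).
Nothing else is reachable above plot 14; 4 in all.

4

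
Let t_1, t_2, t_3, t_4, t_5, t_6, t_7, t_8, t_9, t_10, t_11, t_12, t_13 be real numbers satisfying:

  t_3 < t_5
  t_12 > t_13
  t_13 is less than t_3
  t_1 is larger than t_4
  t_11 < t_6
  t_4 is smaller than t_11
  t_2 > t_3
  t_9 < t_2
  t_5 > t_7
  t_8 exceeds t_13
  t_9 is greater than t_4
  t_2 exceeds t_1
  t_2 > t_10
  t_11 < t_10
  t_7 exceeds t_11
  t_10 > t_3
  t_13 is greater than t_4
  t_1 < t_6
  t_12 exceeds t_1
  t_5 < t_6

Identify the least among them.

t_4

t_13 is not least since t_4 < t_13; t_3 is not least since t_13 < t_3; t_9 is not least since t_4 < t_9; t_1 is not least since t_4 < t_1; t_11 is not least since t_4 < t_11; t_12 is not least since t_1 < t_12; t_10 is not least since t_11 < t_10; t_2 is not least since t_3 < t_2; t_8 is not least since t_13 < t_8; t_7 is not least since t_11 < t_7; t_5 is not least since t_3 < t_5; t_6 is not least since t_1 < t_6.
Only t_4 has nothing below it, so t_4 is the least.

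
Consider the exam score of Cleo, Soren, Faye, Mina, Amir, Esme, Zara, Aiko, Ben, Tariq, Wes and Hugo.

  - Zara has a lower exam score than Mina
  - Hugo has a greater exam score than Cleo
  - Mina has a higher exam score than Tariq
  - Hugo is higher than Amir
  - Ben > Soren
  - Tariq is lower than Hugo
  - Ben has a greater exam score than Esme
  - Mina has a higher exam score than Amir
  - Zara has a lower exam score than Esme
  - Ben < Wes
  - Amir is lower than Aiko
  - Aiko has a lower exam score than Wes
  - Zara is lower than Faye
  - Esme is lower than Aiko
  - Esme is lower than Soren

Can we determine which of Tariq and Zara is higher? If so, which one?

Following every chain through Tariq: above Tariq we get Hugo, Mina.
Zara is not reached, and no chain runs the other way from Zara to Tariq.
So the given relations leave the order of Tariq and Zara undetermined.

undetermined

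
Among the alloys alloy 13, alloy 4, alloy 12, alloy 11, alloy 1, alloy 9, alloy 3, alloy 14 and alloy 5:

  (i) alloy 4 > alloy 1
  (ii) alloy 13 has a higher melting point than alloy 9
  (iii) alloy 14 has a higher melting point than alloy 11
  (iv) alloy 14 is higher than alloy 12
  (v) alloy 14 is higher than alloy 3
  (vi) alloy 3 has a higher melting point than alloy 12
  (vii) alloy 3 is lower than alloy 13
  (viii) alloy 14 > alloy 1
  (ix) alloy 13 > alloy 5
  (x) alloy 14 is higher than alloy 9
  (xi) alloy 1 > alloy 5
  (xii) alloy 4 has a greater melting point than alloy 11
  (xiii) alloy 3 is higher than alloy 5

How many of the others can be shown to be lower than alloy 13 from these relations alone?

4

The elements the relations force below alloy 13 are alloy 5, alloy 12, alloy 3, alloy 9 — no chain reaches any other.
That is 4.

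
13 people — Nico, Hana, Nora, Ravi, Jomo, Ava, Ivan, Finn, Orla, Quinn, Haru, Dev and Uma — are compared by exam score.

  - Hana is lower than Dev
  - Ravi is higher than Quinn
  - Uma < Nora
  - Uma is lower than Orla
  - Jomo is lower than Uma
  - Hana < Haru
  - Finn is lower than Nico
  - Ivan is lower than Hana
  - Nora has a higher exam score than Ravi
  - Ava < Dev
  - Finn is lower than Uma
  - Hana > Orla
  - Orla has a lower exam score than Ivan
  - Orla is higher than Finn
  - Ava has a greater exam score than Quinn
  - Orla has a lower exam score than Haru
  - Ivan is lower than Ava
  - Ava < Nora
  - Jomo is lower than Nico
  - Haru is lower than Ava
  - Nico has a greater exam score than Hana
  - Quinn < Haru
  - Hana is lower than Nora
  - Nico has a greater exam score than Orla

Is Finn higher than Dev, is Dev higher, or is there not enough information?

The relevant relations are Finn < Uma; Uma < Orla; Orla < Ivan; Ivan < Hana; Hana < Haru; Haru < Ava; Ava < Dev.
Chaining these gives Finn < Uma < Orla < Ivan < Hana < Haru < Ava < Dev.
So Dev is higher.

Dev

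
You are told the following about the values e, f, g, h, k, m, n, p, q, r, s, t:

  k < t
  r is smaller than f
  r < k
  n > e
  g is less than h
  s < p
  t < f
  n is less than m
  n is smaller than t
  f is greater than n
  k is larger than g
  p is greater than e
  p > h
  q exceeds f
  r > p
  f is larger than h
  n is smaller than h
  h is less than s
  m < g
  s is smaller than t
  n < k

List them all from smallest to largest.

e < n < m < g < h < s < p < r < k < t < f < q

Each adjacent pair is fixed by a given relation: e < n; n < m; m < g; g < h; h < s; s < p; p < r; r < k; k < t; t < f; f < q. Chaining them end to end gives the full order.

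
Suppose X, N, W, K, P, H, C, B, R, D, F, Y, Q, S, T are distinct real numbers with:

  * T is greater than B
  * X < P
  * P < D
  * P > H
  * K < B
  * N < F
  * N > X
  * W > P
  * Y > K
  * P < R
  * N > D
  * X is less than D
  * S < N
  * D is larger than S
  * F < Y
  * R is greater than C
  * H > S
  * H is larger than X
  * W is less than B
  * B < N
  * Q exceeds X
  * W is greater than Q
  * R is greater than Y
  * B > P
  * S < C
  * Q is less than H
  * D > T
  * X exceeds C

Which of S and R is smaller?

The relevant relations are S < C; C < X; X < Q; Q < H; H < P; P < W; W < B; B < T; T < D; D < N; N < F; F < Y; Y < R.
Together: S < C < X < Q < H < P < W < B < T < D < N < F < Y < R.
So S < R; S is the smaller of the two.

S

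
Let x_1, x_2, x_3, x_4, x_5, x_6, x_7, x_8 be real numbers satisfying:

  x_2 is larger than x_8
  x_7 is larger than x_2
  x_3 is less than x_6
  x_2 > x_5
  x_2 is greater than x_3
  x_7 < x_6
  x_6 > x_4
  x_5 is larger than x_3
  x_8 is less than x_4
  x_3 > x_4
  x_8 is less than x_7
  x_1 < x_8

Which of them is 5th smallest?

x_5

Piecing the relations together gives one ordering: x_1 < x_8 < x_4 < x_3 < x_5 < x_2 < x_7 < x_6.
The 5th smallest is x_5.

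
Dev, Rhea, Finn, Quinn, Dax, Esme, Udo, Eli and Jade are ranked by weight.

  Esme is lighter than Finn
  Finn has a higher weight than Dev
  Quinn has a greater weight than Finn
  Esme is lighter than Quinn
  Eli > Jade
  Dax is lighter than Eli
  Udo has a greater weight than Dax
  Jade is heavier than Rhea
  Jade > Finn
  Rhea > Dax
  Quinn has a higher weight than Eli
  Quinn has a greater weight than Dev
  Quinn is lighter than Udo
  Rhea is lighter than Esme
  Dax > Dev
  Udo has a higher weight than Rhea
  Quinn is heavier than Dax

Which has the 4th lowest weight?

Chaining the given pairs: Dev < Dax < Rhea < Esme < Finn < Jade < Eli < Quinn < Udo.
Counting 4 from the smallest end gives Esme.

Esme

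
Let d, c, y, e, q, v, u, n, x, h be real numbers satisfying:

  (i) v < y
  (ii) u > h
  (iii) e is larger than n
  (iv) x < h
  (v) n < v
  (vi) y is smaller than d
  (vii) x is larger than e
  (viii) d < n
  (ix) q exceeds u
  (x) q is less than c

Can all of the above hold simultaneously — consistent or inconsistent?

inconsistent

We have n < v stated directly, yet also v < y < d < n by chaining the others — so v < n. Contradiction.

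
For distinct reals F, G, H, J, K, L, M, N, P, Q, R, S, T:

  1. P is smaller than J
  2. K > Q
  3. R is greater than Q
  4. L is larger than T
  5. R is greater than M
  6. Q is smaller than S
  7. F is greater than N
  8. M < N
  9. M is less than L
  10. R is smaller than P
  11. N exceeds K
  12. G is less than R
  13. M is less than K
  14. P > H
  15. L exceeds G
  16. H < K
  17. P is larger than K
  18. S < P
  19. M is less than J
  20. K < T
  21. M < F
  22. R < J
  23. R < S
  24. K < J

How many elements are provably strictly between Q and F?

Chaining upward from Q reaches: K, N, R, T, L, S, P, J.
Chaining downward from F reaches: H, M, K, N.
Strictly between Q and F are those in both lists: K, N — 2 elements.

2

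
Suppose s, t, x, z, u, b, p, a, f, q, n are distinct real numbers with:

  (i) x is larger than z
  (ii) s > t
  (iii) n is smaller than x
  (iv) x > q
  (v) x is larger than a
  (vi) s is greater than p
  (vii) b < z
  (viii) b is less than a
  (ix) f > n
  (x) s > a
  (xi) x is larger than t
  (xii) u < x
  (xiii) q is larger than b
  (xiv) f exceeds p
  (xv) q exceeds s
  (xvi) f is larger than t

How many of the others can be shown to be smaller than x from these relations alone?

From x the given relations immediately reach n, t, u, a, z, q.
From those, b, s — 8 in total.
From those, p — 9 in total.
Nothing else is reachable below x; 9 in all.

9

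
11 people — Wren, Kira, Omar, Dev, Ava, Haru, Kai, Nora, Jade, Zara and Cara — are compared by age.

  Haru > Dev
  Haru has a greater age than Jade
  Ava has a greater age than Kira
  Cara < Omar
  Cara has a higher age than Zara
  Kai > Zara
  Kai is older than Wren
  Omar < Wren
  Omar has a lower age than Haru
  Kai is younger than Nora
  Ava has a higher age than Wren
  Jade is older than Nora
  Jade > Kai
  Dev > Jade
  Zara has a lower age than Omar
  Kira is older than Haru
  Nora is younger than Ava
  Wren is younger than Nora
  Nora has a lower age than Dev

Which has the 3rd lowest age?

Chaining the given pairs: Zara < Cara < Omar < Wren < Kai < Nora < Jade < Dev < Haru < Kira < Ava.
The 3rd smallest is Omar.

Omar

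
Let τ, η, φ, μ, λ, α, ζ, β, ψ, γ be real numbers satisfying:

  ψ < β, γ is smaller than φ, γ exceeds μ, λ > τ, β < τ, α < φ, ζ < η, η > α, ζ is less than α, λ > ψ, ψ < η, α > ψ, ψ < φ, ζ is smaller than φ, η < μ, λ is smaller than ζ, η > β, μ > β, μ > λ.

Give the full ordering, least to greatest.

The consecutive links are each given: ψ < β; β < τ; τ < λ; λ < ζ; ζ < α; α < η; η < μ; μ < γ; γ < φ.

ψ < β < τ < λ < ζ < α < η < μ < γ < φ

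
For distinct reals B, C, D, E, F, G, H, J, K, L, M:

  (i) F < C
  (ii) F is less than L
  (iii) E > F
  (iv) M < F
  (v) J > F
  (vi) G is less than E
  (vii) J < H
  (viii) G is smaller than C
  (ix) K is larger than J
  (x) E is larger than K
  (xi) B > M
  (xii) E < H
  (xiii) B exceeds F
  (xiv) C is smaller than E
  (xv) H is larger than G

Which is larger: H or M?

Following the relations from M: M < F < J < K < E < H.
So M < H; H is the larger of the two.

H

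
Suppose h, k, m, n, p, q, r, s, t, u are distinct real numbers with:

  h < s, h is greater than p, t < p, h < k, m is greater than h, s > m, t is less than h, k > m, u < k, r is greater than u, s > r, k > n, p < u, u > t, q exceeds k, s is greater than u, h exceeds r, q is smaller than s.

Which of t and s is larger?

s

The relevant relations are t < p; p < u; u < r; r < h; h < m; m < k; k < q; q < s.
Together: t < p < u < r < h < m < k < q < s.
So t < s; s is the larger of the two.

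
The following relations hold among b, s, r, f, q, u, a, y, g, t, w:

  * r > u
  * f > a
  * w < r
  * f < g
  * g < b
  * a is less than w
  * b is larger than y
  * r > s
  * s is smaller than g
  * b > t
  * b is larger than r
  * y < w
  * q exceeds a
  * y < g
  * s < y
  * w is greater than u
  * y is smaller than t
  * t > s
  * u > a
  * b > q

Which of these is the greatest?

Chaining downward from b: directly below it, q, y, t, g, r; then s, a, u, f, w.
That covers every other element, and nothing is given above b, so b is the greatest.

b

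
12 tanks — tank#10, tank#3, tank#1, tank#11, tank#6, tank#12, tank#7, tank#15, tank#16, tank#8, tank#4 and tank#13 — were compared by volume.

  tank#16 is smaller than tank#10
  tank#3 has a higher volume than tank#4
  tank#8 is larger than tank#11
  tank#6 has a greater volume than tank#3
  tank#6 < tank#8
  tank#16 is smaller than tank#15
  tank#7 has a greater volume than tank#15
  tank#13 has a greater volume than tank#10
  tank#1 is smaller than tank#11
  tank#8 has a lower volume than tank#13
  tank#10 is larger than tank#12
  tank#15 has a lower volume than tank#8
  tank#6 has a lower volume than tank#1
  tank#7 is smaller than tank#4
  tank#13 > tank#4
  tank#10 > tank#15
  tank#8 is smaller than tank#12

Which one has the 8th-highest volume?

Piecing the relations together gives one ordering: tank#16 < tank#15 < tank#7 < tank#4 < tank#3 < tank#6 < tank#1 < tank#11 < tank#8 < tank#12 < tank#10 < tank#13.
The 8th largest is tank#3.

tank#3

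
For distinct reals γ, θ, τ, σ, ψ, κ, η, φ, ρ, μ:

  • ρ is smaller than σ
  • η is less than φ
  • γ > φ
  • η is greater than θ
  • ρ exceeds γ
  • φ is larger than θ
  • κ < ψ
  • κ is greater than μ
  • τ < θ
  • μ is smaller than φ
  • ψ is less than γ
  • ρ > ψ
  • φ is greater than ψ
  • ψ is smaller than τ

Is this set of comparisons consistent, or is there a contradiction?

The single ordering μ < κ < ψ < τ < θ < η < φ < γ < ρ < σ satisfies every listed relation, so no contradiction arises.

consistent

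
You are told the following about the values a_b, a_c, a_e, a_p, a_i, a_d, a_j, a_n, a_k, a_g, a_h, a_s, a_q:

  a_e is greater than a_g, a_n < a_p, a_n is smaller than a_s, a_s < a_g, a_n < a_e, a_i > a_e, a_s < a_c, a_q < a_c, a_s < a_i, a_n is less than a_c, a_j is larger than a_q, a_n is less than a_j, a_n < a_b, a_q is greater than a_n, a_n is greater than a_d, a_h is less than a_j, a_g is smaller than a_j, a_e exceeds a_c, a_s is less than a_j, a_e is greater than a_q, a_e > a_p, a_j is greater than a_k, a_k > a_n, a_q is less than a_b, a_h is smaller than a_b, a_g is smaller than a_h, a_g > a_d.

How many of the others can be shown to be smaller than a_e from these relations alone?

From a_e the given relations immediately reach a_n, a_q, a_p, a_g, a_c.
From those, a_d, a_s — 7 in total.
Nothing else is reachable below a_e; 7 in all.

7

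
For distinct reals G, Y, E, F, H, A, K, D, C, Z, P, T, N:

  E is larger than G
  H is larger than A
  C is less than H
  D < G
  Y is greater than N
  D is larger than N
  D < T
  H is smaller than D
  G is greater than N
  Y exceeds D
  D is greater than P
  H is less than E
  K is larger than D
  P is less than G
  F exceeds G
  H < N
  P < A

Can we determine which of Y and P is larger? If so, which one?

Y

Following the relations from P: P < A < H < N < D < Y.
So Y is larger.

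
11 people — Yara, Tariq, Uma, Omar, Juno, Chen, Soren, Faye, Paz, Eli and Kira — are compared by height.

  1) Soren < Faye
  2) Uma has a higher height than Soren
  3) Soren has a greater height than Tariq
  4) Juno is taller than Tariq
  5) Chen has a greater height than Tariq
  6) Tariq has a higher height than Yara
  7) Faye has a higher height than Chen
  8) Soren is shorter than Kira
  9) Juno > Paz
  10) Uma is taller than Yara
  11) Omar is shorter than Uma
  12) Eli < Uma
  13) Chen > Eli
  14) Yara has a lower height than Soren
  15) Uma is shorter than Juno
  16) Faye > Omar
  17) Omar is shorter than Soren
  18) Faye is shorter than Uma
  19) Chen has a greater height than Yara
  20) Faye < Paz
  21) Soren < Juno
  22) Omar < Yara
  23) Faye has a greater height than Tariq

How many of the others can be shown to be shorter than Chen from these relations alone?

4

From Chen the given relations immediately reach Yara, Eli, Tariq.
From those, Omar — 4 in total.
No other element is forced below Chen by the given relations, so the count is 4.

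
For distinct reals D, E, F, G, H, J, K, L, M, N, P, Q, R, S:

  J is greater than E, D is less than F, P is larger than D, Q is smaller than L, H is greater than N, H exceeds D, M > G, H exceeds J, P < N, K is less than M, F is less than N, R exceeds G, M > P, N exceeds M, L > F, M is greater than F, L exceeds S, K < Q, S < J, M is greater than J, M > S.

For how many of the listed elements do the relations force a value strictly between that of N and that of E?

2

Chaining upward from E reaches: J, M, H.
Chaining downward from N reaches: G, D, S, P, F, K, J, M.
Strictly between E and N are those in both lists: J, M — 2 elements.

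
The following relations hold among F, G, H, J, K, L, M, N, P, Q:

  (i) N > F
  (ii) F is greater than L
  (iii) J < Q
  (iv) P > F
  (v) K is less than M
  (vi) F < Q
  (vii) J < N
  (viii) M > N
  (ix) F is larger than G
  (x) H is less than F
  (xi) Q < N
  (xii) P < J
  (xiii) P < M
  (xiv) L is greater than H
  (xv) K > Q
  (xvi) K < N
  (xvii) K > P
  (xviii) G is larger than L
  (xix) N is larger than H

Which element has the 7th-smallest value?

The consecutive relations fix a unique order: H < L < G < F < P < J < Q < K < N < M.
Counting 7 from the smallest end gives Q.

Q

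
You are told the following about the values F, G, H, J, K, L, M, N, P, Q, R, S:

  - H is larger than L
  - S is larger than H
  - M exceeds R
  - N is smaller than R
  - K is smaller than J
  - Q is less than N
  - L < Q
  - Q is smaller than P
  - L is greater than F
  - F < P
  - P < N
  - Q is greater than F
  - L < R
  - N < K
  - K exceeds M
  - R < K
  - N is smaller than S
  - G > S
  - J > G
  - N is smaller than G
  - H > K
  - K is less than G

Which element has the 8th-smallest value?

K

Piecing the relations together gives one ordering: F < L < Q < P < N < R < M < K < H < S < G < J.
Counting 8 from the smallest end gives K.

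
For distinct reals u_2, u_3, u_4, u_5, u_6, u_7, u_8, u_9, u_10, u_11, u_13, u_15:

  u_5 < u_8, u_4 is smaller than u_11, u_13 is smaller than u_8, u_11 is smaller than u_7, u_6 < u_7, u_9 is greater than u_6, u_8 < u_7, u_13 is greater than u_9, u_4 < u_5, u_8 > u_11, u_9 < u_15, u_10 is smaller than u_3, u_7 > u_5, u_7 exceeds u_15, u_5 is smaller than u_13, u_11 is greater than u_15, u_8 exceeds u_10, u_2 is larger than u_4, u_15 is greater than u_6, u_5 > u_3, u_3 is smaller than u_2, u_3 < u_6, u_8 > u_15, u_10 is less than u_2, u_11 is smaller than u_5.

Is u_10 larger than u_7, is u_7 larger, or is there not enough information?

u_7

u_10 < u_3 and u_3 < u_6 give u_10 < u_6.
Then u_6 < u_9 extends the chain to u_9.
With u_9 < u_15: u_10 < u_3 < u_6 < u_9 < u_15.
With u_15 < u_11: u_10 < u_3 < u_6 < u_9 < u_15 < u_11.
Then u_11 < u_5 extends the chain to u_5.
Then u_5 < u_13 extends the chain to u_13.
Then u_13 < u_8 extends the chain to u_8.
Then u_8 < u_7 extends the chain to u_7.
So u_7 is larger.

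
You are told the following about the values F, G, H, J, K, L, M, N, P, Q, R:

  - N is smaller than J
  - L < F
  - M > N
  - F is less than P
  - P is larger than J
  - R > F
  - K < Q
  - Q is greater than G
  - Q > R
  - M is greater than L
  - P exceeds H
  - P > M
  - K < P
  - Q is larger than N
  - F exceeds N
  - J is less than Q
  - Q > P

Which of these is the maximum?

Chaining downward from Q: directly below it, K, N, J, P, G, R; then H, F, M; then L.
That covers every other element, and nothing is given above Q, so Q is the maximum.

Q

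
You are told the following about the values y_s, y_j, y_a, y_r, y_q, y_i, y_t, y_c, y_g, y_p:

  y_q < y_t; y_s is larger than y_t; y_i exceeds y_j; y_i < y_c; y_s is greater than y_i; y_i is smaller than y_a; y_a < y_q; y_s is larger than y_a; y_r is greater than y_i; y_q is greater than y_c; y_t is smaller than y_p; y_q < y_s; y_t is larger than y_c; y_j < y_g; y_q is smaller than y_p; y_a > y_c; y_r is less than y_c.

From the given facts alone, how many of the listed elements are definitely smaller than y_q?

5

From y_q the given relations immediately reach y_c, y_a.
From those, y_i, y_r — 4 in total.
From those, y_j — 5 in total.
No other element is forced below y_q by the given relations, so the count is 5.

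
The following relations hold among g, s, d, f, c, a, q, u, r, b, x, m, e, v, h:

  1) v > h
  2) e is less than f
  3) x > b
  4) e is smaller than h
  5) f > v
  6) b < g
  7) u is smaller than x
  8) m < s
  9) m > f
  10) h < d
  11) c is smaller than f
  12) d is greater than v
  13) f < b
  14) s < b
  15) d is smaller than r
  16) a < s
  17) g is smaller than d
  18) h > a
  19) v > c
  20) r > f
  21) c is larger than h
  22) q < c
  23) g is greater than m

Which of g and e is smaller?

e

Following the relations from e: e < h < c < v < f < m < s < b < g.
So e < g; e is the smaller of the two.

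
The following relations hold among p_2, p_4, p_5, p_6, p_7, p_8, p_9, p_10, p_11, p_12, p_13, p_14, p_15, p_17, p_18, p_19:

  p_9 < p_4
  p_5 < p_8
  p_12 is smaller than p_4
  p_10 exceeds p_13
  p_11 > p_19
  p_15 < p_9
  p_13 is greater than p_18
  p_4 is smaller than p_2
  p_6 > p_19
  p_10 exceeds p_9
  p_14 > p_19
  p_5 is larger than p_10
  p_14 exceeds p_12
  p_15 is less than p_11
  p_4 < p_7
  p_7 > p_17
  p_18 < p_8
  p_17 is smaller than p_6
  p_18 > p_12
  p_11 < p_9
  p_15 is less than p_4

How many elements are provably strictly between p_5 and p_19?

Chaining upward from p_19 reaches: p_11, p_9, p_10, p_14, p_4, p_2, p_6, p_8, p_7.
Chaining downward from p_5 reaches: p_12, p_15, p_11, p_18, p_9, p_13, p_10.
Strictly between p_19 and p_5 are those in both lists: p_11, p_9, p_10 — 3 elements.

3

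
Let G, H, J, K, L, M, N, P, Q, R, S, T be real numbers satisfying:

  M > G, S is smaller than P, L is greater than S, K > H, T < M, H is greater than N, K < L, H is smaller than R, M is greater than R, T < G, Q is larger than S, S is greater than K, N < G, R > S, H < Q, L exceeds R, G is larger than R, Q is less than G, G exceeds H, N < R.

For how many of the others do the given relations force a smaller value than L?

5

Directly below L: K, S, R.
One step further: N, H (5 so far).
Nothing else is reachable below L; 5 in all.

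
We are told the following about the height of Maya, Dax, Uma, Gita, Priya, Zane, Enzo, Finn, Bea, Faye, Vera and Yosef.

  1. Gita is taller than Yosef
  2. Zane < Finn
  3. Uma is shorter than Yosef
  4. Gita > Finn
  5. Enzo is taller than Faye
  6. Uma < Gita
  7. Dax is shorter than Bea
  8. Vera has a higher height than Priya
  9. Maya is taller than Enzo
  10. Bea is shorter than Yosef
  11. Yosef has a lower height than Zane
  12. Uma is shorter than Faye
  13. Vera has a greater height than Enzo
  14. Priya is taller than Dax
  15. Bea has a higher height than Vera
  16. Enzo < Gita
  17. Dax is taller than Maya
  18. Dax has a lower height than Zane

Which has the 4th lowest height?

Piecing the relations together gives one ordering: Uma < Faye < Enzo < Maya < Dax < Priya < Vera < Bea < Yosef < Zane < Finn < Gita.
The 4th smallest is Maya.

Maya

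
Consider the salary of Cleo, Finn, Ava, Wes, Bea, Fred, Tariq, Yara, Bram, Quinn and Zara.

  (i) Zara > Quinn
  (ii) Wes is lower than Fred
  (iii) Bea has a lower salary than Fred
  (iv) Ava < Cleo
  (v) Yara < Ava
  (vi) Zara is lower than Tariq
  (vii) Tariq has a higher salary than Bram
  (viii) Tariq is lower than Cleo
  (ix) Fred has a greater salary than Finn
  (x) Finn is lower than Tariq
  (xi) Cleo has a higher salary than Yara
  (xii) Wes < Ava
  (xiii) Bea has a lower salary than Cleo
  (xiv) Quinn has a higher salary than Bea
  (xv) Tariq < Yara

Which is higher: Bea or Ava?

Ava

Bea < Quinn and Quinn < Zara give Bea < Zara.
With Zara < Tariq: Bea < Quinn < Zara < Tariq.
With Tariq < Yara: Bea < Quinn < Zara < Tariq < Yara.
Then Yara < Ava extends the chain to Ava.
So Bea < Ava; Ava is the higher of the two.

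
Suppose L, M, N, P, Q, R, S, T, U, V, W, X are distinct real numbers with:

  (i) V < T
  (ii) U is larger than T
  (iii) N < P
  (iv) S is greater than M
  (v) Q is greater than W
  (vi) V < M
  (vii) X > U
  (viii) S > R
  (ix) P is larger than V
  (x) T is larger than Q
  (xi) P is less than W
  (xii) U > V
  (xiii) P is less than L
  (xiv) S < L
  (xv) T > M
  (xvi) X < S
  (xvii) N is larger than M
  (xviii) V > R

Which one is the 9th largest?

Chaining the given pairs: R < V < M < N < P < W < Q < T < U < X < S < L.
Counting 9 from the largest end gives N.

N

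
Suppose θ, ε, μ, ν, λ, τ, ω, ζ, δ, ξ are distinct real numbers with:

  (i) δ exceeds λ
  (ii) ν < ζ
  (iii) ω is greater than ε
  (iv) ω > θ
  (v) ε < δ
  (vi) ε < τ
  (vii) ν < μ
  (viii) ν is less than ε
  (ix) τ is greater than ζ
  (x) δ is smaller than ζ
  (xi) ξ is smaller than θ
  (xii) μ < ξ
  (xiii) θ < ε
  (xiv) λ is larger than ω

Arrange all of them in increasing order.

Each adjacent pair is fixed by a given relation: ν < μ; μ < ξ; ξ < θ; θ < ε; ε < ω; ω < λ; λ < δ; δ < ζ; ζ < τ. Chaining them end to end gives the full order.

ν < μ < ξ < θ < ε < ω < λ < δ < ζ < τ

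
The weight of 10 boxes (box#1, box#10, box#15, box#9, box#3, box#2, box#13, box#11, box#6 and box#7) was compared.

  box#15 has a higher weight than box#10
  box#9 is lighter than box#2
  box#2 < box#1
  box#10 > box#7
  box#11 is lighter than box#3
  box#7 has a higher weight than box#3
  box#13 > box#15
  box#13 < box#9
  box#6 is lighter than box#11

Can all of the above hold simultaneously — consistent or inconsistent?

The single ordering box#6 < box#11 < box#3 < box#7 < box#10 < box#15 < box#13 < box#9 < box#2 < box#1 satisfies every listed relation, so no contradiction arises.

consistent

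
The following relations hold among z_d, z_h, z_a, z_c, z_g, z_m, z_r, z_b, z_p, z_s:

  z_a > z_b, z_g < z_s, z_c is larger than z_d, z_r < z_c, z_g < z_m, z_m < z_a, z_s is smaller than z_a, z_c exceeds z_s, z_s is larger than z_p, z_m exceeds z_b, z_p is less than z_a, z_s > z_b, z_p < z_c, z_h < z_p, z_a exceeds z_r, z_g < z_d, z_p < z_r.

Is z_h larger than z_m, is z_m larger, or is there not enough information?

undetermined

Following every chain through z_h: above z_h we get z_p, z_s, z_r, z_c, z_a.
z_m is not reached, and no chain runs the other way from z_m to z_h.
So the given relations leave the order of z_h and z_m undetermined.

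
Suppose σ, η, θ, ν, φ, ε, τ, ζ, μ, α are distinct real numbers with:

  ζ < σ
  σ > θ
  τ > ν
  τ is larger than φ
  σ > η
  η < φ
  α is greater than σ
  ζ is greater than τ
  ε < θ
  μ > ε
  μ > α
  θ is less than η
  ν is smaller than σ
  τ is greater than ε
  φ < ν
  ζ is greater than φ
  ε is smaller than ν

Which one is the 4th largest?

The consecutive relations fix a unique order: ε < θ < η < φ < ν < τ < ζ < σ < α < μ.
The 4th largest is ζ.

ζ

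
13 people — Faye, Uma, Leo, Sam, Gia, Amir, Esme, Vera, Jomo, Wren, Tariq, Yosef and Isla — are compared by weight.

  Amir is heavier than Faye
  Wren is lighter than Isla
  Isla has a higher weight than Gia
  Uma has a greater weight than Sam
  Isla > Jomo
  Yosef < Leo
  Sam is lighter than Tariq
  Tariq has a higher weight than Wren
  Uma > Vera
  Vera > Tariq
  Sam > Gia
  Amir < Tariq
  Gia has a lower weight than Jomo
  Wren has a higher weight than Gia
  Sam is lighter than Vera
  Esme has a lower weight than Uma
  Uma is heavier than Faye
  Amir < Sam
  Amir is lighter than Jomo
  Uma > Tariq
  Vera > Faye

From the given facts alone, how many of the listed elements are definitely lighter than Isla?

5

The elements the relations force below Isla are Faye, Amir, Gia, Jomo, Wren — no chain reaches any other.
That is 5.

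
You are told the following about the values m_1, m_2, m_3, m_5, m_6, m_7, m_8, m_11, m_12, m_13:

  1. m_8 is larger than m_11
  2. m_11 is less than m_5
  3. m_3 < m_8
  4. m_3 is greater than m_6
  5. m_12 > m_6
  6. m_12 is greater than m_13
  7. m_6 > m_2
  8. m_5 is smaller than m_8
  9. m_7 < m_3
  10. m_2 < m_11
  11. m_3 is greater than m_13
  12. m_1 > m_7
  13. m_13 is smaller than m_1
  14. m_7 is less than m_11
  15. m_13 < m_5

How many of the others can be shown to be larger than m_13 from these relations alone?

5

From m_13 the given relations immediately reach m_12, m_5, m_3, m_1.
From those, m_8 — 5 in total.
Nothing else is reachable above m_13; 5 in all.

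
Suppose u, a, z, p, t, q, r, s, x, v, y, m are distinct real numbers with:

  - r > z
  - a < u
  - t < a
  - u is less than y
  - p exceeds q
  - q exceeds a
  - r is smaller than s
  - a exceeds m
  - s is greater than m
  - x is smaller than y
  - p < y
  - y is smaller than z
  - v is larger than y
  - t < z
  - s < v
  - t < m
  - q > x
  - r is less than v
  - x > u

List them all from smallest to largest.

Nothing is placed below t, so it is least; from there t < m; m < a; a < u; u < x; x < q; q < p; p < y; y < z; z < r; r < s; s < v, each given directly.

t < m < a < u < x < q < p < y < z < r < s < v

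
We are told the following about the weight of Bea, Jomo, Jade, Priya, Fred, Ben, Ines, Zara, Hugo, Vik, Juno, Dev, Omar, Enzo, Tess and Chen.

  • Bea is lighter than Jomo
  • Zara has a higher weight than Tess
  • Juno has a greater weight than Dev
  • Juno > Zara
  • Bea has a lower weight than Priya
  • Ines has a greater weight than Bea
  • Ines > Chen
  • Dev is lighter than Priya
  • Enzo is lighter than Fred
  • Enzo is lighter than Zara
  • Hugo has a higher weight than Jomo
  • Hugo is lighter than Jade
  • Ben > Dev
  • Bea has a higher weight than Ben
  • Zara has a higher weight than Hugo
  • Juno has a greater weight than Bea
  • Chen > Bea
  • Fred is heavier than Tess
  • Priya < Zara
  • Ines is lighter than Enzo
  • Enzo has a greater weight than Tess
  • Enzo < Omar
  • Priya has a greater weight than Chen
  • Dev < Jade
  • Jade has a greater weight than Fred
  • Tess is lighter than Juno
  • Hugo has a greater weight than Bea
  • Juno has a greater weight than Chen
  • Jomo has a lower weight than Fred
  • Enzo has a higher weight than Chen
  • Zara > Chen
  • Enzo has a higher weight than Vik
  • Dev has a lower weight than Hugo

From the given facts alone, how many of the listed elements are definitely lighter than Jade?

From Jade the given relations immediately reach Dev, Hugo, Fred.
From those, Bea, Tess, Jomo, Enzo — 7 in total.
From those, Ben, Vik, Chen, Ines — 11 in total.
No other element is forced below Jade by the given relations, so the count is 11.

11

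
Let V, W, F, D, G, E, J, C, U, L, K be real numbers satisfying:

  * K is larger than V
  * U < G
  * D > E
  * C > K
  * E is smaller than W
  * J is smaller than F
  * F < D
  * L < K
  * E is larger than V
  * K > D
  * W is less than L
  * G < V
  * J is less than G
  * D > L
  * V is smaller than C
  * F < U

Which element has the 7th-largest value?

V

Chaining the given pairs: J < F < U < G < V < E < W < L < D < K < C.
The 7th largest is V.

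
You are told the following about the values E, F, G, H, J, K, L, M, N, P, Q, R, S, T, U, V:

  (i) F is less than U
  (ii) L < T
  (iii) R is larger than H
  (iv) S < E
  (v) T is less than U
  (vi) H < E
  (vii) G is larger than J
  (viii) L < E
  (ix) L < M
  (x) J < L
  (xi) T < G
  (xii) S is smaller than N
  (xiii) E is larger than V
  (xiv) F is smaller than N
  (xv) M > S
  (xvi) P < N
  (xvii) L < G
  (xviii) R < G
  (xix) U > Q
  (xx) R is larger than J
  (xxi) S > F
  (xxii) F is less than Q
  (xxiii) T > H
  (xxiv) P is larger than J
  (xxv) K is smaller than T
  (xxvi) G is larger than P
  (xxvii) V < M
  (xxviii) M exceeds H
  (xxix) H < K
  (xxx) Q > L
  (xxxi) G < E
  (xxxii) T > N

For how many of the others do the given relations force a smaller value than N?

Directly below N: P, F, S.
One step further: J (4 so far).
No other element is forced below N by the given relations, so the count is 4.

4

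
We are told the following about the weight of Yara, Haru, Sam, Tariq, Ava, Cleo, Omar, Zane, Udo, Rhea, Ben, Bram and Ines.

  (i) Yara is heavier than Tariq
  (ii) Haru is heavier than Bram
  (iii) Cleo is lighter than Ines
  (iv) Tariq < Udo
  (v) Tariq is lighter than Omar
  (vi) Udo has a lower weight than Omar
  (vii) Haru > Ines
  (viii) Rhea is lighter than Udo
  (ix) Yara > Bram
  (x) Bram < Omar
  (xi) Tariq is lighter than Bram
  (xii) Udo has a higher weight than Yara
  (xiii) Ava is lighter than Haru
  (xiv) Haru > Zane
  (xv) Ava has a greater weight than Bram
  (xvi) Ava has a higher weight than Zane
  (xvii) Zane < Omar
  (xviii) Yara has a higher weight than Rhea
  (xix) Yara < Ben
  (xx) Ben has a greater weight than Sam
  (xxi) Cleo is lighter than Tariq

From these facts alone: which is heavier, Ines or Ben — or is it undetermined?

undetermined

Following every chain through Ines: above Ines we get Haru; below Ines we get Cleo.
Ben is not reached, and no chain runs the other way from Ben to Ines.
So the given relations leave the order of Ines and Ben undetermined.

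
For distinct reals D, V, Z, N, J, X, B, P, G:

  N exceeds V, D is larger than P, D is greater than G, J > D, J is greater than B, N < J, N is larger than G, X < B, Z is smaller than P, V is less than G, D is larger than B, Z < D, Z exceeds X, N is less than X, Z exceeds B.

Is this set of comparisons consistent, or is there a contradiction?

Every relation is compatible with V < G < N < X < B < Z < P < D < J; the set is consistent.

consistent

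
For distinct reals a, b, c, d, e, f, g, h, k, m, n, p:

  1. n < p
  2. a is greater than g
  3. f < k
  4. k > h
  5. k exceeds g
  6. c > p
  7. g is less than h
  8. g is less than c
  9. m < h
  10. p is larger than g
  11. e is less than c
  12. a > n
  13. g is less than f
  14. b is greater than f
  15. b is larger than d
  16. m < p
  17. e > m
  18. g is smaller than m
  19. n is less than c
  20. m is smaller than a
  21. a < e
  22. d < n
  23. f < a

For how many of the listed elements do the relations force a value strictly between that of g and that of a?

Chaining upward from g reaches: m, f, h, b, e, p, k, c.
Chaining downward from a reaches: m, d, f, n.
Strictly between g and a are those in both lists: m, f — 2 elements.

2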